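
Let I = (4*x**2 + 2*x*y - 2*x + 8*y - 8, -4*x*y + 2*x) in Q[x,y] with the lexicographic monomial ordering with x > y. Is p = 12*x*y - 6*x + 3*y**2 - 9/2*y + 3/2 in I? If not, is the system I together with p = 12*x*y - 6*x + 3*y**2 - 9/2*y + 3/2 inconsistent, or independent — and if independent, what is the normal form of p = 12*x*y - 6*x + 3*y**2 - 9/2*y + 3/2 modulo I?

First compute the reduced Gröbner basis of I by Buchberger's algorithm.
f_1 = 4*x**2 + 2*x*y - 2*x + 8*y - 8, LT = x**2.
f_2 = -4*x*y + 2*x, LT = x*y.

S(f_1,f_2): lcm = x**2*y. S = 1/2*x**2 + 1/2*x*y**2 - 1/2*x*y + 2*y**2 - 2*y.
  leading term x**2: subtract (1/8)·f_1 from 1/2*x**2 + 1/2*x*y**2 - 1/2*x*y + 2*y**2 - 2*y → 1/2*x*y**2 - 3/4*x*y + 1/4*x + 2*y**2 - 3*y + 1
  leading term x*y**2: subtract (-1/8*y)·f_2 from 1/2*x*y**2 - 3/4*x*y + 1/4*x + 2*y**2 - 3*y + 1 → -1/2*x*y + 1/4*x + 2*y**2 - 3*y + 1
  leading term x*y: subtract (1/8)·f_2 from -1/2*x*y + 1/4*x + 2*y**2 - 3*y + 1 → 2*y**2 - 3*y + 1
  leading term y**2: no divisor's leading term divides it; move 2*y**2 to the remainder.
  leading term y: no divisor's leading term divides it; move -3*y to the remainder.
  leading term 1: no divisor's leading term divides it; move 1 to the remainder.
  remainder 2*y**2 - 3*y + 1 ≠ 0; add h_3 = 2*y**2 - 3*y + 1 to the basis.

The other S-polynomials (S(f_1,h_3), S(f_2,h_3)) all reduce to 0 modulo the current basis, so we have a Gröbner basis.
Inter-reduce: drop elements whose leading term is divisible by another's, tail-reduce, and make monic.
Reduced Gröbner basis: {x**2 - 1/4*x + 2*y - 2, x*y - 1/2*x, y**2 - 3/2*y + 1/2}.
Label its elements g_1 = x**2 - 1/4*x + 2*y - 2, g_2 = x*y - 1/2*x, g_3 = y**2 - 3/2*y + 1/2.

Reduce p = 12*x*y - 6*x + 3*y**2 - 9/2*y + 3/2 modulo G:
  leading term x*y: subtract (12)·g_2 from 12*x*y - 6*x + 3*y**2 - 9/2*y + 3/2 → 3*y**2 - 9/2*y + 3/2
  leading term y**2: subtract (3)·g_3 from 3*y**2 - 9/2*y + 3/2 → 0
  normal form = 0.
Since the normal form is 0, p ∈ I.

12*x*y - 6*x + 3*y**2 - 9/2*y + 3/2 lies in I (it reduces to 0).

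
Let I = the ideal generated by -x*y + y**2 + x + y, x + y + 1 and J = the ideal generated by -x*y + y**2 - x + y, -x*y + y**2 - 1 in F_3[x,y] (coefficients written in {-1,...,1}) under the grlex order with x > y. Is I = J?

No, the ideals differ.

For a fixed monomial order, each ideal has a unique reduced Gröbner basis; comparing bases decides equality.
Buchberger on the first generating set:
f_1 = -x*y + y**2 + x + y, LT = x*y.
f_2 = x + y + 1, LT = x.

S(f_1,f_2): lcm = x*y. S = y**2 - x + y.
  leading term y**2: no divisor's leading term divides it; move y**2 to the remainder.
  leading term x: subtract (-1)·f_2 from -x + y → -y + 1
  leading term y: no divisor's leading term divides it; move -y to the remainder.
  leading term 1: no divisor's leading term divides it; move 1 to the remainder.
  remainder y**2 - y + 1 ≠ 0; add g_3 = y**2 - y + 1 to the basis.

The other S-polynomials (S(f_1,g_3), S(f_2,g_3)) all reduce to 0 modulo the current basis, so we have a Gröbner basis.
Inter-reduce: drop elements whose leading term is divisible by another's, tail-reduce, and make monic.
Reduced Gröbner basis: {y**2 - y + 1, x + y + 1}.

Buchberger on the second generating set:
h_1 = -x*y + y**2 - x + y, LT = x*y.
h_2 = -x*y + y**2 - 1, LT = x*y.

S(h_1,h_2): lcm = x*y. S = x - y - 1.
  leading term x: no divisor's leading term divides it; move x to the remainder.
  leading term y: no divisor's leading term divides it; move -y to the remainder.
  leading term 1: no divisor's leading term divides it; move -1 to the remainder.
  remainder x - y - 1 ≠ 0; add k_3 = x - y - 1 to the basis.

S(h_1,k_3): lcm = x*y. S = x.
  leading term x: subtract (1)·k_3 from x → y + 1
  leading term y: no divisor's leading term divides it; move y to the remainder.
  leading term 1: no divisor's leading term divides it; move 1 to the remainder.
  remainder y + 1 ≠ 0; add k_4 = y + 1 to the basis.

The other S-polynomials (S(h_2,k_3), S(h_1,k_4), S(h_2,k_4), S(k_3,k_4)) all reduce to 0 modulo the current basis, so we have a Gröbner basis.
Inter-reduce: drop elements whose leading term is divisible by another's, tail-reduce, and make monic.
Reduced Gröbner basis: {x, y + 1}.

These differ, so the ideals are not equal.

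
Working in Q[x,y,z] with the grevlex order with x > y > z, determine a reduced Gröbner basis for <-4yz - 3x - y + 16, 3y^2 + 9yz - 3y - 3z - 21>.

This is the nonlinear analogue of row-reducing a linear system.

f_1 = -4yz - 3x - y + 16, LT = yz.
f_2 = 3y^2 + 9yz - 3y - 3z - 21, LT = y^2.

S(f_1,f_2): lcm = y^2z. S = -3yz^2 + 3/4xy + 1/4y^2 + yz + z^2 - 4y + 7z.
  leading term yz^2: subtract (3/4z)·f_1 from -3yz^2 + 3/4xy + 1/4y^2 + yz + z^2 - 4y + 7z → 3/4xy + 1/4y^2 + 9/4xz + 7/4yz + z^2 - 4y - 5z
  leading term xy: no divisor's leading term divides it; move 3/4xy to the remainder.
  leading term y^2: subtract (1/12)·f_2 from 1/4y^2 + 9/4xz + 7/4yz + z^2 - 4y - 5z → 9/4xz + yz + z^2 - 15/4y - 19/4z + 7/4
  leading term xz: no divisor's leading term divides it; move 9/4xz to the remainder.
  leading term yz: subtract (-1/4)·f_1 from yz + z^2 - 15/4y - 19/4z + 7/4 → z^2 - 3/4x - 4y - 19/4z + 23/4
  leading term z^2: no divisor's leading term divides it; move z^2 to the remainder.
  leading term x: no divisor's leading term divides it; move -3/4x to the remainder.
  leading term y: no divisor's leading term divides it; move -4y to the remainder.
  leading term z: no divisor's leading term divides it; move -19/4z to the remainder.
  leading term 1: no divisor's leading term divides it; move 23/4 to the remainder.
  remainder 3/4xy + 9/4xz + z^2 - 3/4x - 4y - 19/4z + 23/4 ≠ 0; add g_3 = 3/4xy + 9/4xz + z^2 - 3/4x - 4y - 19/4z + 23/4 to the basis.

S(f_1,g_3): lcm = xyz. S = -3xz^2 - 4/3z^3 + 3/4x^2 + 1/4xy + xz + 16/3yz + 19/3z^2 - 4x - 23/3z.
  leading term xz^2: no divisor's leading term divides it; move -3xz^2 to the remainder.
  leading term z^3: no divisor's leading term divides it; move -4/3z^3 to the remainder.
  leading term x^2: no divisor's leading term divides it; move 3/4x^2 to the remainder.
  leading term xy: subtract (1/3)·g_3 from 1/4xy + xz + 16/3yz + 19/3z^2 - 4x - 23/3z → 1/4xz + 16/3yz + 6z^2 - 15/4x + 4/3y - 73/12z - 23/12
  leading term xz: no divisor's leading term divides it; move 1/4xz to the remainder.
  leading term yz: subtract (-4/3)·f_1 from 16/3yz + 6z^2 - 15/4x + 4/3y - 73/12z - 23/12 → 6z^2 - 31/4x - 73/12z + 233/12
  leading term z^2: no divisor's leading term divides it; move 6z^2 to the remainder.
  leading term x: no divisor's leading term divides it; move -31/4x to the remainder.
  leading term z: no divisor's leading term divides it; move -73/12z to the remainder.
  leading term 1: no divisor's leading term divides it; move 233/12 to the remainder.
  remainder -3xz^2 - 4/3z^3 + 3/4x^2 + 1/4xz + 6z^2 - 31/4x - 73/12z + 233/12 ≠ 0; add g_4 = -3xz^2 - 4/3z^3 + 3/4x^2 + 1/4xz + 6z^2 - 31/4x - 73/12z + 233/12 to the basis.

The other S-polynomials (S(f_2,g_3), S(f_1,g_4), S(f_2,g_4), S(g_3,g_4)) all reduce to 0 modulo the current basis, so we have a Gröbner basis.

G = {xz^2 + 4/9z^3 - 1/4x^2 - 1/12xz - 2z^2 + 31/12x + 73/36z - 233/36, xy + 3xz + 4/3z^2 - x - 16/3y - 19/3z + 23/3, y^2 - 9/4x - 7/4y - z + 5, yz + 3/4x + 1/4y - 4}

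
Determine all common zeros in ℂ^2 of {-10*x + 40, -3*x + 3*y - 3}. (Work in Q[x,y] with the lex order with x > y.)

Compute a lex Gröbner basis by Buchberger's algorithm.
f_1 = -10*x + 40, LT = x.
f_2 = -3*x + 3*y - 3, LT = x.

S(f_1,f_2): lcm = x. S = y - 5.
  leading term y: no divisor's leading term divides it; move y to the remainder.
  leading term 1: no divisor's leading term divides it; move -5 to the remainder.
  remainder y - 5 ≠ 0; add h_3 = y - 5 to the basis.

The other S-polynomials (S(f_1,h_3), S(f_2,h_3)) all reduce to 0 modulo the current basis, so we have a Gröbner basis.
Inter-reduce: drop elements whose leading term is divisible by another's, tail-reduce, and make monic.
Reduced Gröbner basis: {x - 4, y - 5}.

From the last basis element, y - 5 = 0, so y takes values in {5}. Each choice, substituted upward through the basis, yields the corresponding point(s) of the solution set.
  y = 5: the earlier basis element becomes x - 4 = 0, giving x = 4 — point (4, 5).
Each listed point satisfies every original equation (direct substitution).

{(4, 5)}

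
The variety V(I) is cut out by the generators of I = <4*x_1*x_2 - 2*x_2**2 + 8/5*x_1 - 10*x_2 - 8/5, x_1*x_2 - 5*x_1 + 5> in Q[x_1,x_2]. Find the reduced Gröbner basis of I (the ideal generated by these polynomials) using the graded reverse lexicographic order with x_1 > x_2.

G = {x_1**2 - 152/27*x_1 + 25/54*x_2 + 125/27, x_1*x_2 - 5*x_1 + 5, x_2**2 - 54/5*x_1 + 5*x_2 + 54/5}

f_1 = 4*x_1*x_2 - 2*x_2**2 + 8/5*x_1 - 10*x_2 - 8/5, LT = x_1*x_2.
f_2 = x_1*x_2 - 5*x_1 + 5, LT = x_1*x_2.

S(f_1,f_2): lcm = x_1*x_2. S = -1/2*x_2**2 + 27/5*x_1 - 5/2*x_2 - 27/5.
  reduce S modulo (f_1, f_2):
  remainder -1/2*x_2**2 + 27/5*x_1 - 5/2*x_2 - 27/5 ≠ 0; add g_3 = -1/2*x_2**2 + 27/5*x_1 - 5/2*x_2 - 27/5 to the basis.

S(f_1,g_3): lcm = x_1*x_2**2. S = -1/2*x_2**3 + 54/5*x_1**2 - 23/5*x_1*x_2 - 5/2*x_2**2 - 54/5*x_1 - 2/5*x_2.
  reduce S modulo (f_1, f_2, g_3):
  remainder 54/5*x_1**2 - 304/5*x_1 + 5*x_2 + 50 ≠ 0; add g_4 = 54/5*x_1**2 - 304/5*x_1 + 5*x_2 + 50 to the basis.

The other S-polynomials (S(f_2,g_3), S(f_1,g_4), S(f_2,g_4), S(g_3,g_4)) all reduce to 0 modulo the current basis, so we have a Gröbner basis.
Inter-reduce: drop elements whose leading term is divisible by another's, tail-reduce, and make monic.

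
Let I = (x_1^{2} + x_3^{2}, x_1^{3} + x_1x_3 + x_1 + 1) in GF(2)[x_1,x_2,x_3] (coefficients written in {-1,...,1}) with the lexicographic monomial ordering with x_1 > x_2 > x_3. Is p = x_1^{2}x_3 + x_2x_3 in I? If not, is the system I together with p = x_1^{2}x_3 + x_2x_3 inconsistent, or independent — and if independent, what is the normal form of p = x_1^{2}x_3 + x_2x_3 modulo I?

First compute the reduced Gröbner basis of I by Buchberger's algorithm.
f_1 = x_1^{2} + x_3^{2}, LT = x_1^{2}.
f_2 = x_1^{3} + x_1x_3 + x_1 + 1, LT = x_1^{3}.

S(f_1,f_2): lcm = x_1^{3}. S = x_1x_3^{2} + x_1x_3 + x_1 + 1.
  leading term x_1x_3^{2}: no divisor's leading term divides it; move x_1x_3^{2} to the remainder.
  leading term x_1x_3: no divisor's leading term divides it; move x_1x_3 to the remainder.
  leading term x_1: no divisor's leading term divides it; move x_1 to the remainder.
  leading term 1: no divisor's leading term divides it; move 1 to the remainder.
  remainder x_1x_3^{2} + x_1x_3 + x_1 + 1 ≠ 0; add h_3 = x_1x_3^{2} + x_1x_3 + x_1 + 1 to the basis.

S(f_1,h_3): lcm = x_1^{2}x_3^{2}. S = x_1^{2}x_3 + x_1^{2} + x_1 + x_3^{4}.
  leading term x_1^{2}x_3: subtract (x_3)·f_1 from x_1^{2}x_3 + x_1^{2} + x_1 + x_3^{4} → x_1^{2} + x_1 + x_3^{4} + x_3^{3}
  leading term x_1^{2}: subtract (1)·f_1 from x_1^{2} + x_1 + x_3^{4} + x_3^{3} → x_1 + x_3^{4} + x_3^{3} + x_3^{2}
  leading term x_1: no divisor's leading term divides it; move x_1 to the remainder.
  leading term x_3^{4}: no divisor's leading term divides it; move x_3^{4} to the remainder.
  leading term x_3^{3}: no divisor's leading term divides it; move x_3^{3} to the remainder.
  leading term x_3^{2}: no divisor's leading term divides it; move x_3^{2} to the remainder.
  remainder x_1 + x_3^{4} + x_3^{3} + x_3^{2} ≠ 0; add h_4 = x_1 + x_3^{4} + x_3^{3} + x_3^{2} to the basis.

S(f_2,h_4): lcm = x_1^{3}. S = x_1^{2}x_3^{4} + x_1^{2}x_3^{3} + x_1^{2}x_3^{2} + x_1x_3 + x_1 + 1.
  leading term x_1^{2}x_3^{4}: subtract (x_3^{4})·f_1 from x_1^{2}x_3^{4} + x_1^{2}x_3^{3} + x_1^{2}x_3^{2} + x_1x_3 + x_1 + 1 → x_1^{2}x_3^{3} + x_1^{2}x_3^{2} + x_1x_3 + x_1 + x_3^{6} + 1
  leading term x_1^{2}x_3^{3}: subtract (x_3^{3})·f_1 from x_1^{2}x_3^{3} + x_1^{2}x_3^{2} + x_1x_3 + x_1 + x_3^{6} + 1 → x_1^{2}x_3^{2} + x_1x_3 + x_1 + x_3^{6} + x_3^{5} + 1
  leading term x_1^{2}x_3^{2}: subtract (x_3^{2})·f_1 from x_1^{2}x_3^{2} + x_1x_3 + x_1 + x_3^{6} + x_3^{5} + 1 → x_1x_3 + x_1 + x_3^{6} + x_3^{5} + x_3^{4} + 1
  leading term x_1x_3: subtract (x_3)·h_4 from x_1x_3 + x_1 + x_3^{6} + x_3^{5} + x_3^{4} + 1 → x_1 + x_3^{6} + x_3^{3} + 1
  leading term x_1: subtract (1)·h_4 from x_1 + x_3^{6} + x_3^{3} + 1 → x_3^{6} + x_3^{4} + x_3^{2} + 1
  leading term x_3^{6}: no divisor's leading term divides it; move x_3^{6} to the remainder.
  leading term x_3^{4}: no divisor's leading term divides it; move x_3^{4} to the remainder.
  leading term x_3^{2}: no divisor's leading term divides it; move x_3^{2} to the remainder.
  leading term 1: no divisor's leading term divides it; move 1 to the remainder.
  remainder x_3^{6} + x_3^{4} + x_3^{2} + 1 ≠ 0; add h_5 = x_3^{6} + x_3^{4} + x_3^{2} + 1 to the basis.

The other S-polynomials (S(f_2,h_3), S(f_1,h_4), S(h_3,h_4), S(f_1,h_5), S(f_2,h_5), S(h_3,h_5), S(h_4,h_5)) all reduce to 0 modulo the current basis, so we have a Gröbner basis.
Inter-reduce: drop elements whose leading term is divisible by another's, tail-reduce, and make monic.
Reduced Gröbner basis: {x_1 + x_3^{4} + x_3^{3} + x_3^{2}, x_3^{6} + x_3^{4} + x_3^{2} + 1}.
Label its elements g_1 = x_1 + x_3^{4} + x_3^{3} + x_3^{2}, g_2 = x_3^{6} + x_3^{4} + x_3^{2} + 1.

Reduce p = x_1^{2}x_3 + x_2x_3 modulo G:
  leading term x_1^{2}x_3: subtract (x_1x_3)·g_1 from x_1^{2}x_3 + x_2x_3 → x_1x_3^{5} + x_1x_3^{4} + x_1x_3^{3} + x_2x_3
  leading term x_1x_3^{5}: subtract (x_3^{5})·g_1 from x_1x_3^{5} + x_1x_3^{4} + x_1x_3^{3} + x_2x_3 → x_1x_3^{4} + x_1x_3^{3} + x_2x_3 + x_3^{9} + x_3^{8} + x_3^{7}
  leading term x_1x_3^{4}: subtract (x_3^{4})·g_1 from x_1x_3^{4} + x_1x_3^{3} + x_2x_3 + x_3^{9} + x_3^{8} + x_3^{7} → x_1x_3^{3} + x_2x_3 + x_3^{9} + x_3^{6}
  leading term x_1x_3^{3}: subtract (x_3^{3})·g_1 from x_1x_3^{3} + x_2x_3 + x_3^{9} + x_3^{6} → x_2x_3 + x_3^{9} + x_3^{7} + x_3^{5}
  leading term x_2x_3: no divisor's leading term divides it; move x_2x_3 to the remainder.
  leading term x_3^{9}: subtract (x_3^{3})·g_2 from x_3^{9} + x_3^{7} + x_3^{5} → x_3^{3}
  leading term x_3^{3}: no divisor's leading term divides it; move x_3^{3} to the remainder.
  normal form = x_2x_3 + x_3^{3}.
The normal form is nonzero, so p ∉ I. Since p minus its normal form lies in I, I + (p) = I + (r) where r = x_2x_3 + x_3^{3}; decide whether this ideal is the whole ring.
Run Buchberger on G together with r (pairs among the g_i already reduce to 0 since G is a Gröbner basis):
g_1 = x_1 + x_3^{4} + x_3^{3} + x_3^{2}, LT = x_1.
g_2 = x_3^{6} + x_3^{4} + x_3^{2} + 1, LT = x_3^{6}.
r = x_2x_3 + x_3^{3}, LT = x_2x_3.

S(g_2,r): lcm = x_2x_3^{6}. S = x_2x_3^{4} + x_2x_3^{2} + x_2 + x_3^{8}.
  leading term x_2x_3^{4}: subtract (x_3^{3})·r from x_2x_3^{4} + x_2x_3^{2} + x_2 + x_3^{8} → x_2x_3^{2} + x_2 + x_3^{8} + x_3^{6}
  leading term x_2x_3^{2}: subtract (x_3)·r from x_2x_3^{2} + x_2 + x_3^{8} + x_3^{6} → x_2 + x_3^{8} + x_3^{6} + x_3^{4}
  leading term x_2: no divisor's leading term divides it; move x_2 to the remainder.
  leading term x_3^{8}: subtract (x_3^{2})·g_2 from x_3^{8} + x_3^{6} + x_3^{4} → x_3^{2}
  leading term x_3^{2}: no divisor's leading term divides it; move x_3^{2} to the remainder.
  remainder x_2 + x_3^{2} ≠ 0; add m_4 = x_2 + x_3^{2} to the basis.

The other S-polynomials (S(g_1,g_2), S(g_1,r), S(g_1,m_4), S(g_2,m_4), S(r,m_4)) all reduce to 0 modulo the current basis, so we have a Gröbner basis.
Inter-reduce: drop elements whose leading term is divisible by another's, tail-reduce, and make monic.
Reduced Gröbner basis: {x_1 + x_3^{4} + x_3^{3} + x_3^{2}, x_2 + x_3^{2}, x_3^{6} + x_3^{4} + x_3^{2} + 1}.
The reduced Gröbner basis of I + (p) is {x_1 + x_3^{4} + x_3^{3} + x_3^{2}, x_2 + x_3^{2}, x_3^{6} + x_3^{4} + x_3^{2} + 1} ≠ {1}, a proper ideal, so the enlarged system stays consistent: p is independent of I, with normal form x_2x_3 + x_3^{3}.

x_1^{2}x_3 + x_2x_3 is independent of I; its normal form modulo I is x_2x_3 + x_3^{3}.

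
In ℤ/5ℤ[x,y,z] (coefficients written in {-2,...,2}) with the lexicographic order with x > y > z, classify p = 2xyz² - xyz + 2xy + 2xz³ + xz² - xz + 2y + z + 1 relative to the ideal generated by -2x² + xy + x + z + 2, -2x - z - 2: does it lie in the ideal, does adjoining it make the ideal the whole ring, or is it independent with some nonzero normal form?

2xyz² - xyz + 2xy + 2xz³ + xz² - xz + 2y + z + 1 is independent of I; its normal form modulo I is 2y + z² - z - 2.

First compute the reduced Gröbner basis of I by Buchberger's algorithm.
f_1 = -2x² + xy + x + z + 2, LT = x².
f_2 = -2x - z - 2, LT = x.

S(f_1,f_2): lcm = x². S = 2xy + 2xz + x + 2z - 1.
  leading term xy: subtract (-y)·f_2 from 2xy + 2xz + x + 2z - 1 → 2xz + x - yz - 2y + 2z - 1
  leading term xz: subtract (-z)·f_2 from 2xz + x - yz - 2y + 2z - 1 → x - yz - 2y - z² - 1
  leading term x: subtract (2)·f_2 from x - yz - 2y - z² - 1 → -yz - 2y - z² + 2z - 2
  leading term yz: no divisor's leading term divides it; move -yz to the remainder.
  leading term y: no divisor's leading term divides it; move -2y to the remainder.
  leading term z²: no divisor's leading term divides it; move -z² to the remainder.
  leading term z: no divisor's leading term divides it; move 2z to the remainder.
  leading term 1: no divisor's leading term divides it; move -2 to the remainder.
  remainder -yz - 2y - z² + 2z - 2 ≠ 0; add h_3 = -yz - 2y - z² + 2z - 2 to the basis.

S(f_1,h_3): leading monomials are coprime, so the S-polynomial reduces to 0 (Buchberger's first criterion).
S(f_2,h_3): leading monomials are coprime, so the S-polynomial reduces to 0 (Buchberger's first criterion).
Every S-polynomial of the final basis reduces to 0, so we have a Gröbner basis.
Inter-reduce: drop elements whose leading term is divisible by another's, tail-reduce, and make monic.
Reduced Gröbner basis: {x - 2z + 1, yz + 2y + z² - 2z + 2}.
Label its elements g_1 = x - 2z + 1, g_2 = yz + 2y + z² - 2z + 2.

Reduce p = 2xyz² - xyz + 2xy + 2xz³ + xz² - xz + 2y + z + 1 modulo G:
  leading term xyz²: subtract (2yz²)·g_1 from 2xyz² - xyz + 2xy + 2xz³ + xz² - xz + 2y + z + 1 → -xyz + 2xy + 2xz³ + xz² - xz - yz³ - 2yz² + 2y + z + 1
  leading term xyz: subtract (-yz)·g_1 from -xyz + 2xy + 2xz³ + xz² - xz - yz³ - 2yz² + 2y + z + 1 → 2xy + 2xz³ + xz² - xz - yz³ + yz² + yz + 2y + z + 1
  leading term xy: subtract (2y)·g_1 from 2xy + 2xz³ + xz² - xz - yz³ + yz² + yz + 2y + z + 1 → 2xz³ + xz² - xz - yz³ + yz² + z + 1
  leading term xz³: subtract (2z³)·g_1 from 2xz³ + xz² - xz - yz³ + yz² + z + 1 → xz² - xz - yz³ + yz² - z⁴ - 2z³ + z + 1
  leading term xz²: subtract (z²)·g_1 from xz² - xz - yz³ + yz² - z⁴ - 2z³ + z + 1 → -xz - yz³ + yz² - z⁴ - z² + z + 1
  leading term xz: subtract (-z)·g_1 from -xz - yz³ + yz² - z⁴ - z² + z + 1 → -yz³ + yz² - z⁴ + 2z² + 2z + 1
  leading term yz³: subtract (-z²)·g_2 from -yz³ + yz² - z⁴ + 2z² + 2z + 1 → -2yz² - 2z³ - z² + 2z + 1
  leading term yz²: subtract (-2z)·g_2 from -2yz² - 2z³ - z² + 2z + 1 → -yz + z + 1
  leading term yz: subtract (-1)·g_2 from -yz + z + 1 → 2y + z² - z - 2
  leading term y: no divisor's leading term divides it; move 2y to the remainder.
  leading term z²: no divisor's leading term divides it; move z² to the remainder.
  leading term z: no divisor's leading term divides it; move -z to the remainder.
  leading term 1: no divisor's leading term divides it; move -2 to the remainder.
  normal form = 2y + z² - z - 2.
The normal form is nonzero, so p ∉ I. Since p minus its normal form lies in I, I + (p) = I + (r) where r = 2y + z² - z - 2; decide whether this ideal is the whole ring.
Run Buchberger on G together with r (pairs among the g_i already reduce to 0 since G is a Gröbner basis):
g_1 = x - 2z + 1, LT = x.
g_2 = yz + 2y + z² - 2z + 2, LT = yz.
r = 2y + z² - z - 2, LT = y.

S(g_1,g_2): leading monomials are coprime, so the S-polynomial reduces to 0 (Buchberger's first criterion).
S(g_1,r): leading monomials are coprime, so the S-polynomial reduces to 0 (Buchberger's first criterion).
S(g_2,r): lcm = yz. S = 2y + 2z³ - z² - z + 2.
  leading term y: subtract (1)·r from 2y + 2z³ - z² - z + 2 → 2z³ - 2z² - 1
  leading term z³: no divisor's leading term divides it; move 2z³ to the remainder.
  leading term z²: no divisor's leading term divides it; move -2z² to the remainder.
  leading term 1: no divisor's leading term divides it; move -1 to the remainder.
  remainder 2z³ - 2z² - 1 ≠ 0; add m_4 = 2z³ - 2z² - 1 to the basis.

S(g_1,m_4): leading monomials are coprime, so the S-polynomial reduces to 0 (Buchberger's first criterion).
S(g_2,m_4): lcm = yz³. S = -2yz² - 2y + z⁴ - 2z³ + 2z².
  leading term yz²: subtract (-2z)·g_2 from -2yz² - 2y + z⁴ - 2z³ + 2z² → -yz - 2y + z⁴ - 2z² - z
  leading term yz: subtract (-1)·g_2 from -yz - 2y + z⁴ - 2z² - z → z⁴ - z² + 2z + 2
  leading term z⁴: subtract (-2z)·m_4 from z⁴ - z² + 2z + 2 → z³ - z² + 2
  leading term z³: subtract (-2)·m_4 from z³ - z² + 2 → 0
  remainder 0.

S(r,m_4): leading monomials are coprime, so the S-polynomial reduces to 0 (Buchberger's first criterion).
Every S-polynomial of the final basis reduces to 0, so we have a Gröbner basis.
Inter-reduce: drop elements whose leading term is divisible by another's, tail-reduce, and make monic.
Reduced Gröbner basis: {x - 2z + 1, y - 2z² + 2z - 1, z³ - z² + 2}.
The reduced Gröbner basis of I + (p) is {x - 2z + 1, y - 2z² + 2z - 1, z³ - z² + 2} ≠ {1}, a proper ideal, so the enlarged system stays consistent: p is independent of I, with normal form 2y + z² - z - 2.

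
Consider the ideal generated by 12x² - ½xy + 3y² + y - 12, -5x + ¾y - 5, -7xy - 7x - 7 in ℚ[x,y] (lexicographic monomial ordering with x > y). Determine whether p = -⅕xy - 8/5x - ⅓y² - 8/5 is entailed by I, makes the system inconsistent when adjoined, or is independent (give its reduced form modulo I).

-⅕xy - 8/5x - ⅓y² - 8/5 lies in I (it reduces to 0).

First compute the reduced Gröbner basis of I by Buchberger's algorithm.
f_1 = 12x² - ½xy + 3y² + y - 12, LT = x².
f_2 = -5x + ¾y - 5, LT = x.
f_3 = -7xy - 7x - 7, LT = xy.

S(f_1,f_2): lcm = x². S = 13/120xy - x + ¼y² + 1/12y - 1.
  reduce S modulo (f_1, f_2, f_3):
  remainder 213/800y² - 7/40y ≠ 0; add h_4 = 213/800y² - 7/40y to the basis.

S(f_1,f_3): lcm = x²y. S = -x² - 1/24xy² - x + ¼y³ + 1/12y² - y.
  reduce S modulo (f_1, f_2, f_3, h_4):
  remainder -17072/25205y ≠ 0; add h_5 = -17072/25205y to the basis.

The other S-polynomials (S(f_2,f_3), S(f_1,h_4), S(f_2,h_4), S(f_3,h_4), S(f_1,h_5), S(f_2,h_5), S(f_3,h_5), S(h_4,h_5)) all reduce to 0 modulo the current basis, so we have a Gröbner basis.
Inter-reduce: drop elements whose leading term is divisible by another's, tail-reduce, and make monic.
Reduced Gröbner basis: {x + 1, y}.
Label its elements g_1 = x + 1, g_2 = y.

Reduce p = -⅕xy - 8/5x - ⅓y² - 8/5 modulo G:
  leading term xy: subtract (-⅕y)·g_1 from -⅕xy - 8/5x - ⅓y² - 8/5 → -8/5x - ⅓y² + ⅕y - 8/5
  leading term x: subtract (-8/5)·g_1 from -8/5x - ⅓y² + ⅕y - 8/5 → -⅓y² + ⅕y
  leading term y²: subtract (-⅓y)·g_2 from -⅓y² + ⅕y → ⅕y
  leading term y: subtract (⅕)·g_2 from ⅕y → 0
  normal form = 0.
Since the normal form is 0, p ∈ I.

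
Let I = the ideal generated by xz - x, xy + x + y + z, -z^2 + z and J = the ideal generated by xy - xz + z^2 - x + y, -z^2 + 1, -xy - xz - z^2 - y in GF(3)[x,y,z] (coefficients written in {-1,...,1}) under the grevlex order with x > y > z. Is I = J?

Equality of ideals is decidable: compute both reduced Gröbner bases (unique for the ordering) and check whether they agree.
Buchberger on the first generating set:
f_1 = xz - x, LT = xz.
f_2 = xy + x + y + z, LT = xy.
f_3 = -z^2 + z, LT = z^2.

S(f_1,f_2): lcm = xyz. S = -xy - xz - yz - z^2.
  reduce S modulo (f_1, f_2, f_3):
  remainder -yz + y ≠ 0; add g_4 = -yz + y to the basis.

The other S-polynomials (S(f_1,f_3), S(f_2,f_3), S(f_1,g_4), S(f_2,g_4), S(f_3,g_4)) all reduce to 0 modulo the current basis, so we have a Gröbner basis.
Inter-reduce: drop elements whose leading term is divisible by another's, tail-reduce, and make monic.
Reduced Gröbner basis: {xy + x + y + z, xz - x, yz - y, z^2 - z}.

Buchberger on the second generating set:
h_1 = xy - xz + z^2 - x + y, LT = xy.
h_2 = -z^2 + 1, LT = z^2.
h_3 = -xy - xz - z^2 - y, LT = xy.

S(h_1,h_3): lcm = xy. S = xz - x.
  reduce S modulo (h_1, h_2, h_3):
  remainder xz - x ≠ 0; add k_4 = xz - x to the basis.

S(h_1,k_4): lcm = xyz. S = -xz^2 + z^3 + xy - xz + yz.
  reduce S modulo (h_1, h_2, h_3, k_4):
  remainder yz - y + z - 1 ≠ 0; add k_5 = yz - y + z - 1 to the basis.

The other S-polynomials (S(h_1,h_2), S(h_2,h_3), S(h_2,k_4), S(h_3,k_4), S(h_1,k_5), S(h_2,k_5), S(h_3,k_5), S(k_4,k_5)) all reduce to 0 modulo the current basis, so we have a Gröbner basis.
Inter-reduce: drop elements whose leading term is divisible by another's, tail-reduce, and make monic.
Reduced Gröbner basis: {xy + x + y + 1, xz - x, yz - y + z - 1, z^2 - 1}.

The bases are distinct; the ideals are different.

No, the ideals differ.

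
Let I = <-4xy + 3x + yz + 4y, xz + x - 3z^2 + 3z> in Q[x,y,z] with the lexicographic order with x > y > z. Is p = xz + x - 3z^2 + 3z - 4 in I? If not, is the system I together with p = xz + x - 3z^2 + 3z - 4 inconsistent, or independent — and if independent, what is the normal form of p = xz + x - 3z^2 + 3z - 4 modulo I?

Adjoining xz + x - 3z^2 + 3z - 4 makes the ideal the whole ring: the system is inconsistent.

First compute the reduced Gröbner basis of I by Buchberger's algorithm.
f_1 = -4xy + 3x + yz + 4y, LT = xy.
f_2 = xz + x - 3z^2 + 3z, LT = xz.

S(f_1,f_2): lcm = xyz. S = -xy - 3/4xz + 11/4yz^2 - 4yz.
  leading term xy: subtract (1/4)·f_1 from -xy - 3/4xz + 11/4yz^2 - 4yz → -3/4xz - 3/4x + 11/4yz^2 - 17/4yz - y
  leading term xz: subtract (-3/4)·f_2 from -3/4xz - 3/4x + 11/4yz^2 - 17/4yz - y → 11/4yz^2 - 17/4yz - y - 9/4z^2 + 9/4z
  leading term yz^2: no divisor's leading term divides it; move 11/4yz^2 to the remainder.
  leading term yz: no divisor's leading term divides it; move -17/4yz to the remainder.
  leading term y: no divisor's leading term divides it; move -y to the remainder.
  leading term z^2: no divisor's leading term divides it; move -9/4z^2 to the remainder.
  leading term z: no divisor's leading term divides it; move 9/4z to the remainder.
  remainder 11/4yz^2 - 17/4yz - y - 9/4z^2 + 9/4z ≠ 0; add h_3 = 11/4yz^2 - 17/4yz - y - 9/4z^2 + 9/4z to the basis.

The other S-polynomials (S(f_1,h_3), S(f_2,h_3)) all reduce to 0 modulo the current basis, so we have a Gröbner basis.
Inter-reduce: drop elements whose leading term is divisible by another's, tail-reduce, and make monic.
Reduced Gröbner basis: {xy - 3/4x - 1/4yz - y, xz + x - 3z^2 + 3z, yz^2 - 17/11yz - 4/11y - 9/11z^2 + 9/11z}.
Label its elements g_1 = xy - 3/4x - 1/4yz - y, g_2 = xz + x - 3z^2 + 3z, g_3 = yz^2 - 17/11yz - 4/11y - 9/11z^2 + 9/11z.

Reduce p = xz + x - 3z^2 + 3z - 4 modulo G:
  leading term xz: subtract (1)·g_2 from xz + x - 3z^2 + 3z - 4 → -4
  leading term 1: no divisor's leading term divides it; move -4 to the remainder.
  normal form = -4.
The normal form is nonzero, so p ∉ I. Since p minus its normal form lies in I, I + (p) = I + (r) where r = -4; decide whether this ideal is the whole ring.
Here r = -4 is a nonzero constant, hence a unit: 1 ∈ I + (p), the Gröbner basis of I + (p) is {1}, and the enlarged system has no common solution — adjoining p is inconsistent.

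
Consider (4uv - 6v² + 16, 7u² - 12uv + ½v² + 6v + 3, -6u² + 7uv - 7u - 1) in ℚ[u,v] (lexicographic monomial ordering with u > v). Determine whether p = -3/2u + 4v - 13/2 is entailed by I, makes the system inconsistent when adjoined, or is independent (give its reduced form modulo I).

-3/2u + 4v - 13/2 lies in I (it reduces to 0).

First compute the reduced Gröbner basis of I by Buchberger's algorithm.
f_1 = 4uv - 6v² + 16, LT = uv.
f_2 = 7u² - 12uv + ½v² + 6v + 3, LT = u².
f_3 = -6u² + 7uv - 7u - 1, LT = u².

S(f_1,f_2): lcm = u²v. S = 3/14uv² + 4u - 1/14v³ - 6/7v² - 3/7v.
  reduce S modulo (f_1, f_2, f_3):
  remainder 4u + ¼v³ - 6/7v² - 9/7v ≠ 0; add h_4 = 4u + ¼v³ - 6/7v² - 9/7v to the basis.

S(f_1,f_3): lcm = u²v. S = -⅓uv² - 7/6uv + 4u - ⅙v.
  reduce S modulo (f_1, f_2, f_3, h_4):
  remainder -¾v³ - 25/28v² + 103/42v + 14/3 ≠ 0; add h_5 = -¾v³ - 25/28v² + 103/42v + 14/3 to the basis.

S(f_2,f_3): lcm = u². S = -23/42uv - 7/6u + 1/14v² + 6/7v + 11/42.
  reduce S modulo (f_1, f_2, f_3, h_4, h_5):
  remainder -313/288v² + 2179/3024v + 2197/756 ≠ 0; add h_6 = -313/288v² + 2179/3024v + 2197/756 to the basis.

S(f_1,h_4): lcm = uv. S = -1/16v⁴ + 3/14v³ - 33/28v² + 4.
  reduce S modulo (f_1, f_2, f_3, h_4, h_5, h_6):
  remainder -1709329/2898693v + 3418658/2898693 ≠ 0; add h_7 = -1709329/2898693v + 3418658/2898693 to the basis.

The other S-polynomials (S(f_2,h_4), S(f_3,h_4), S(f_1,h_5), S(f_2,h_5), S(f_3,h_5), S(h_4,h_5), S(f_1,h_6), S(f_2,h_6), S(f_3,h_6), S(h_4,h_6), S(h_5,h_6), S(f_1,h_7), S(f_2,h_7), S(f_3,h_7), S(h_4,h_7), S(h_5,h_7), S(h_6,h_7)) all reduce to 0 modulo the current basis, so we have a Gröbner basis.
Inter-reduce: drop elements whose leading term is divisible by another's, tail-reduce, and make monic.
Reduced Gröbner basis: {u - 1, v - 2}.
Label its elements g_1 = u - 1, g_2 = v - 2.

Reduce p = -3/2u + 4v - 13/2 modulo G:
  leading term u: subtract (-3/2)·g_1 from -3/2u + 4v - 13/2 → 4v - 8
  leading term v: subtract (4)·g_2 from 4v - 8 → 0
  normal form = 0.
Since the normal form is 0, p ∈ I.

The remainder on division by a Gröbner basis is unique — it is the normal form.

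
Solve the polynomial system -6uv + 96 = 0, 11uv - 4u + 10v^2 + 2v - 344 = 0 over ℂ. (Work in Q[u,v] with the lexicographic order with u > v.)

Compute a lex Gröbner basis by Buchberger's algorithm.
f_1 = -6uv + 96, LT = uv.
f_2 = 11uv - 4u + 10v^2 + 2v - 344, LT = uv.

S(f_1,f_2): lcm = uv. S = 4/11u - 10/11v^2 - 2/11v + 168/11.
  leading term u: no divisor's leading term divides it; move 4/11u to the remainder.
  leading term v^2: no divisor's leading term divides it; move -10/11v^2 to the remainder.
  leading term v: no divisor's leading term divides it; move -2/11v to the remainder.
  leading term 1: no divisor's leading term divides it; move 168/11 to the remainder.
  remainder 4/11u - 10/11v^2 - 2/11v + 168/11 ≠ 0; add h_3 = 4/11u - 10/11v^2 - 2/11v + 168/11 to the basis.

S(f_1,h_3): lcm = uv. S = 5/2v^3 + 1/2v^2 - 42v - 16.
  leading term v^3: no divisor's leading term divides it; move 5/2v^3 to the remainder.
  leading term v^2: no divisor's leading term divides it; move 1/2v^2 to the remainder.
  leading term v: no divisor's leading term divides it; move -42v to the remainder.
  leading term 1: no divisor's leading term divides it; move -16 to the remainder.
  remainder 5/2v^3 + 1/2v^2 - 42v - 16 ≠ 0; add h_4 = 5/2v^3 + 1/2v^2 - 42v - 16 to the basis.

The other S-polynomials (S(f_2,h_3), S(f_1,h_4), S(f_2,h_4), S(h_3,h_4)) all reduce to 0 modulo the current basis, so we have a Gröbner basis.
Inter-reduce: drop elements whose leading term is divisible by another's, tail-reduce, and make monic.
Reduced Gröbner basis: {u - 5/2v^2 - 1/2v + 42, v^3 + 1/5v^2 - 84/5v - 32/5}.

Elimination: the polynomial v^3 + 1/5v^2 - 84/5v - 32/5 lies in the elimination ideal for v, so v ∈ {-4, 19/10 - sqrt(521)/10, 19/10 + sqrt(521)/10}. For each such v, the remaining basis elements (now univariate) give the rest of the solution.
  v = -4: the earlier basis element becomes u + 4 = 0, giving u = -4 — point (-4, -4).
  v = 19/10 - sqrt(521)/10: the earlier basis element becomes u + 19 + sqrt(521) = 0, giving u = -sqrt(521) - 19 — point (-sqrt(521) - 19, 19/10 - sqrt(521)/10).
  v = 19/10 + sqrt(521)/10: the earlier basis element becomes u - sqrt(521) + 19 = 0, giving u = -19 + sqrt(521) — point (-19 + sqrt(521), 19/10 + sqrt(521)/10).
A lex Gröbner basis triangularizes the system, enabling back-substitution.

{(-4, -4), (-sqrt(521) - 19, 19/10 - sqrt(521)/10), (-19 + sqrt(521), 19/10 + sqrt(521)/10)}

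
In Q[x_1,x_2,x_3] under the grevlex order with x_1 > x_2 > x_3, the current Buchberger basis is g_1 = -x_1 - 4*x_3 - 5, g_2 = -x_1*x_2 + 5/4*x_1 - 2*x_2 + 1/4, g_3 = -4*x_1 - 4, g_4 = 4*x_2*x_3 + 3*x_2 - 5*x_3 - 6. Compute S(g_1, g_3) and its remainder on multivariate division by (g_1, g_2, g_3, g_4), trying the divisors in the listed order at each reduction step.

S(g_1, g_3) = 4*x_3 + 4; remainder on division = 4*x_3 + 4.

lcm(LM(g_1), LM(g_3)) = x_1.
S = (lcm/LT(g_1))·g_1 − (lcm/LT(g_3))·g_3 = 4*x_3 + 4.
Reduce S modulo (g_1, g_2, g_3, g_4) in that order:
  leading term x_3: no divisor's leading term divides it; move 4*x_3 to the remainder.
  leading term 1: no divisor's leading term divides it; move 4 to the remainder.
The remainder 4*x_3 + 4 is nonzero, so it would be added as the next basis element.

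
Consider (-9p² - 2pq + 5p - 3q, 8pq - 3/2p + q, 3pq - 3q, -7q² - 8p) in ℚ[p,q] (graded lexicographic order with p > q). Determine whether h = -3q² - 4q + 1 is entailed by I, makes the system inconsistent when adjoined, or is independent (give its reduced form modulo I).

First compute the reduced Gröbner basis of I by Buchberger's algorithm.
f_1 = -9p² - 2pq + 5p - 3q, LT = p².
f_2 = 8pq - 3/2p + q, LT = pq.
f_3 = 3pq - 3q, LT = pq.
f_4 = -7q² - 8p, LT = q².

S(f_1,f_2): lcm = p²q. S = 2/9pq² + 3/16p² - 49/72pq + ⅓q².
  leading term pq²: subtract (1/36q)·f_2 from 2/9pq² + 3/16p² - 49/72pq + ⅓q² → 3/16p² - 23/36pq + 11/36q²
  leading term p²: subtract (-1/48)·f_1 from 3/16p² - 23/36pq + 11/36q² → -49/72pq + 11/36q² + 5/48p - 1/16q
  leading term pq: subtract (-49/576)·f_2 from -49/72pq + 11/36q² + 5/48p - 1/16q → 11/36q² - 3/128p + 13/576q
  leading term q²: subtract (-11/252)·f_4 from 11/36q² - 3/128p + 13/576q → -3005/8064p + 13/576q
  leading term p: no divisor's leading term divides it; move -3005/8064p to the remainder.
  leading term q: no divisor's leading term divides it; move 13/576q to the remainder.
  remainder -3005/8064p + 13/576q ≠ 0; add k_5 = -3005/8064p + 13/576q to the basis.

S(f_1,f_3): lcm = p²q. S = 2/9pq² + 4/9pq + ⅓q².
  leading term pq²: subtract (1/36q)·f_2 from 2/9pq² + 4/9pq + ⅓q² → 35/72pq + 11/36q²
  leading term pq: subtract (35/576)·f_2 from 35/72pq + 11/36q² → 11/36q² + 35/384p - 35/576q
  leading term q²: subtract (-11/252)·f_4 from 11/36q² + 35/384p - 35/576q → -2081/8064p - 35/576q
  leading term p: subtract (2081/3005)·k_5 from -2081/8064p - 35/576q → -3673/48080q
  leading term q: no divisor's leading term divides it; move -3673/48080q to the remainder.
  remainder -3673/48080q ≠ 0; add k_6 = -3673/48080q to the basis.

The other S-polynomials (S(f_1,f_4), S(f_2,f_3), S(f_2,f_4), S(f_3,f_4), S(f_1,k_5), S(f_2,k_5), S(f_3,k_5), S(f_4,k_5), S(f_1,k_6), S(f_2,k_6), S(f_3,k_6), S(f_4,k_6), S(k_5,k_6)) all reduce to 0 modulo the current basis, so we have a Gröbner basis.
Inter-reduce: drop elements whose leading term is divisible by another's, tail-reduce, and make monic.
Reduced Gröbner basis: {p, q}.
Label its elements g_1 = p, g_2 = q.

Reduce h = -3q² - 4q + 1 modulo G:
  leading term q²: subtract (-3q)·g_2 from -3q² - 4q + 1 → -4q + 1
  leading term q: subtract (-4)·g_2 from -4q + 1 → 1
  leading term 1: no divisor's leading term divides it; move 1 to the remainder.
  normal form = 1.
The normal form is nonzero, so h ∉ I. Since h minus its normal form lies in I, I + (h) = I + (r) where r = 1; decide whether this ideal is the whole ring.
Here r = 1 is a nonzero constant, hence a unit: 1 ∈ I + (h), the Gröbner basis of I + (h) is {1}, and the enlarged system has no common solution — adjoining h is inconsistent.

Adjoining -3q² - 4q + 1 makes the ideal the whole ring: the system is inconsistent.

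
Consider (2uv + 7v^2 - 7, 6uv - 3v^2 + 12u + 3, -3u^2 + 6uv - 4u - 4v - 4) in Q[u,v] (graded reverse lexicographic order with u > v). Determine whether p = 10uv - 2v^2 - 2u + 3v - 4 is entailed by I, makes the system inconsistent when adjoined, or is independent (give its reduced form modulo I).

First compute the reduced Gröbner basis of I by Buchberger's algorithm.
f_1 = 2uv + 7v^2 - 7, LT = uv.
f_2 = 6uv - 3v^2 + 12u + 3, LT = uv.
f_3 = -3u^2 + 6uv - 4u - 4v - 4, LT = u^2.

S(f_1,f_2): lcm = uv. S = 4v^2 - 2u - 4.
  leading term v^2: no divisor's leading term divides it; move 4v^2 to the remainder.
  leading term u: no divisor's leading term divides it; move -2u to the remainder.
  leading term 1: no divisor's leading term divides it; move -4 to the remainder.
  remainder 4v^2 - 2u - 4 ≠ 0; add h_4 = 4v^2 - 2u - 4 to the basis.

S(f_1,f_3): lcm = u^2v. S = 11/2uv^2 - 4/3uv - 4/3v^2 - 7/2u - 4/3v.
  leading term uv^2: subtract (11/4v)·f_1 from 11/2uv^2 - 4/3uv - 4/3v^2 - 7/2u - 4/3v → -77/4v^3 - 4/3uv - 4/3v^2 - 7/2u + 215/12v
  leading term v^3: subtract (-77/16v)·h_4 from -77/4v^3 - 4/3uv - 4/3v^2 - 7/2u + 215/12v → -263/24uv - 4/3v^2 - 7/2u - 4/3v
  leading term uv: subtract (-263/48)·f_1 from -263/24uv - 4/3v^2 - 7/2u - 4/3v → 1777/48v^2 - 7/2u - 4/3v - 1841/48
  leading term v^2: subtract (1777/192)·h_4 from 1777/48v^2 - 7/2u - 4/3v - 1841/48 → 1441/96u - 4/3v - 4/3
  leading term u: no divisor's leading term divides it; move 1441/96u to the remainder.
  leading term v: no divisor's leading term divides it; move -4/3v to the remainder.
  leading term 1: no divisor's leading term divides it; move -4/3 to the remainder.
  remainder 1441/96u - 4/3v - 4/3 ≠ 0; add h_5 = 1441/96u - 4/3v - 4/3 to the basis.

S(f_2,f_3): lcm = u^2v. S = 3/2uv^2 + 2u^2 - 4/3uv - 4/3v^2 + 1/2u - 4/3v.
  leading term uv^2: subtract (3/4v)·f_1 from 3/2uv^2 + 2u^2 - 4/3uv - 4/3v^2 + 1/2u - 4/3v → -21/4v^3 + 2u^2 - 4/3uv - 4/3v^2 + 1/2u + 47/12v
  leading term v^3: subtract (-21/16v)·h_4 from -21/4v^3 + 2u^2 - 4/3uv - 4/3v^2 + 1/2u + 47/12v → 2u^2 - 95/24uv - 4/3v^2 + 1/2u - 4/3v
  leading term u^2: subtract (-2/3)·f_3 from 2u^2 - 95/24uv - 4/3v^2 + 1/2u - 4/3v → 1/24uv - 4/3v^2 - 13/6u - 4v - 8/3
  leading term uv: subtract (1/48)·f_1 from 1/24uv - 4/3v^2 - 13/6u - 4v - 8/3 → -71/48v^2 - 13/6u - 4v - 121/48
  leading term v^2: subtract (-71/192)·h_4 from -71/48v^2 - 13/6u - 4v - 121/48 → -93/32u - 4v - 4
  leading term u: subtract (-279/1441)·h_5 from -93/32u - 4v - 4 → -6136/1441v - 6136/1441
  leading term v: no divisor's leading term divides it; move -6136/1441v to the remainder.
  leading term 1: no divisor's leading term divides it; move -6136/1441 to the remainder.
  remainder -6136/1441v - 6136/1441 ≠ 0; add h_6 = -6136/1441v - 6136/1441 to the basis.

The other S-polynomials (S(f_1,h_4), S(f_2,h_4), S(f_3,h_4), S(f_1,h_5), S(f_2,h_5), S(f_3,h_5), S(h_4,h_5), S(f_1,h_6), S(f_2,h_6), S(f_3,h_6), S(h_4,h_6), S(h_5,h_6)) all reduce to 0 modulo the current basis, so we have a Gröbner basis.
Inter-reduce: drop elements whose leading term is divisible by another's, tail-reduce, and make monic.
Reduced Gröbner basis: {u, v + 1}.
Label its elements g_1 = u, g_2 = v + 1.

Reduce p = 10uv - 2v^2 - 2u + 3v - 4 modulo G:
  leading term uv: subtract (10v)·g_1 from 10uv - 2v^2 - 2u + 3v - 4 → -2v^2 - 2u + 3v - 4
  leading term v^2: subtract (-2v)·g_2 from -2v^2 - 2u + 3v - 4 → -2u + 5v - 4
  leading term u: subtract (-2)·g_1 from -2u + 5v - 4 → 5v - 4
  leading term v: subtract (5)·g_2 from 5v - 4 → -9
  leading term 1: no divisor's leading term divides it; move -9 to the remainder.
  normal form = -9.
The normal form is nonzero, so p ∉ I. Since p minus its normal form lies in I, I + (p) = I + (r) where r = -9; decide whether this ideal is the whole ring.
Here r = -9 is a nonzero constant, hence a unit: 1 ∈ I + (p), the Gröbner basis of I + (p) is {1}, and the enlarged system has no common solution — adjoining p is inconsistent.

Adjoining 10uv - 2v^2 - 2u + 3v - 4 makes the ideal the whole ring: the system is inconsistent.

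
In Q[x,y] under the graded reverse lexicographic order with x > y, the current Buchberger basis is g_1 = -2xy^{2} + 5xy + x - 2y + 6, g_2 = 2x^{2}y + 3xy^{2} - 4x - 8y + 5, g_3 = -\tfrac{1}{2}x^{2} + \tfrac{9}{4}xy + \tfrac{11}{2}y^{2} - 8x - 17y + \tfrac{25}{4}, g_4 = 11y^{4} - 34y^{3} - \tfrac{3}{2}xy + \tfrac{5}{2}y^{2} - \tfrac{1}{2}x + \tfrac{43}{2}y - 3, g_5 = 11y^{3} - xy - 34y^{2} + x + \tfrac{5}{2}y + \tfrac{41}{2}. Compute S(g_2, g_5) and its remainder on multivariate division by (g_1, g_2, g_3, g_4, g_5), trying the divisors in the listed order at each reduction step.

S(g_2, g_5) = \tfrac{3}{2}xy^{4} + \tfrac{1}{11}x^{3}y + \tfrac{34}{11}x^{2}y^{2} - \tfrac{1}{11}x^{3} - \tfrac{5}{22}x^{2}y - 2xy^{2} - 4y^{3} - \tfrac{41}{22}x^{2} + \tfrac{5}{2}y^{2}; remainder on division = 0.

lcm(LM(g_2), LM(g_5)) = x^{2}y^{3}.
S = (lcm/LT(g_2))·g_2 − (lcm/LT(g_5))·g_5 = \tfrac{3}{2}xy^{4} + \tfrac{1}{11}x^{3}y + \tfrac{34}{11}x^{2}y^{2} - \tfrac{1}{11}x^{3} - \tfrac{5}{22}x^{2}y - 2xy^{2} - 4y^{3} - \tfrac{41}{22}x^{2} + \tfrac{5}{2}y^{2}.
Reduce S modulo (g_1, g_2, g_3, g_4, g_5) in that order:
  leading term xy^{4}: subtract (-\tfrac{3}{4}y^{2})·g_1 from \tfrac{3}{2}xy^{4} + \tfrac{1}{11}x^{3}y + \tfrac{34}{11}x^{2}y^{2} - \tfrac{1}{11}x^{3} - \tfrac{5}{22}x^{2}y - 2xy^{2} - 4y^{3} - \tfrac{41}{22}x^{2} + \tfrac{5}{2}y^{2} → \tfrac{1}{11}x^{3}y + \tfrac{34}{11}x^{2}y^{2} + \tfrac{15}{4}xy^{3} - \tfrac{1}{11}x^{3} - \tfrac{5}{22}x^{2}y - \tfrac{5}{4}xy^{2} - \tfrac{11}{2}y^{3} - \tfrac{41}{22}x^{2} + 7y^{2}
  leading term x^{3}y: subtract (\tfrac{1}{22}x)·g_2 from \tfrac{1}{11}x^{3}y + \tfrac{34}{11}x^{2}y^{2} + \tfrac{15}{4}xy^{3} - \tfrac{1}{11}x^{3} - \tfrac{5}{22}x^{2}y - \tfrac{5}{4}xy^{2} - \tfrac{11}{2}y^{3} - \tfrac{41}{22}x^{2} + 7y^{2} → \tfrac{65}{22}x^{2}y^{2} + \tfrac{15}{4}xy^{3} - \tfrac{1}{11}x^{3} - \tfrac{5}{22}x^{2}y - \tfrac{5}{4}xy^{2} - \tfrac{11}{2}y^{3} - \tfrac{37}{22}x^{2} + \tfrac{4}{11}xy + 7y^{2} - \tfrac{5}{22}x
  leading term x^{2}y^{2}: subtract (-\tfrac{65}{44}x)·g_1 from \tfrac{65}{22}x^{2}y^{2} + \tfrac{15}{4}xy^{3} - \tfrac{1}{11}x^{3} - \tfrac{5}{22}x^{2}y - \tfrac{5}{4}xy^{2} - \tfrac{11}{2}y^{3} - \tfrac{37}{22}x^{2} + \tfrac{4}{11}xy + 7y^{2} - \tfrac{5}{22}x → \tfrac{15}{4}xy^{3} - \tfrac{1}{11}x^{3} + \tfrac{315}{44}x^{2}y - \tfrac{5}{4}xy^{2} - \tfrac{11}{2}y^{3} - \tfrac{9}{44}x^{2} - \tfrac{57}{22}xy + 7y^{2} + \tfrac{95}{11}x
  leading term xy^{3}: subtract (-\tfrac{15}{8}y)·g_1 from \tfrac{15}{4}xy^{3} - \tfrac{1}{11}x^{3} + \tfrac{315}{44}x^{2}y - \tfrac{5}{4}xy^{2} - \tfrac{11}{2}y^{3} - \tfrac{9}{44}x^{2} - \tfrac{57}{22}xy + 7y^{2} + \tfrac{95}{11}x → -\tfrac{1}{11}x^{3} + \tfrac{315}{44}x^{2}y + \tfrac{65}{8}xy^{2} - \tfrac{11}{2}y^{3} - \tfrac{9}{44}x^{2} - \tfrac{63}{88}xy + \tfrac{13}{4}y^{2} + \tfrac{95}{11}x + \tfrac{45}{4}y
  leading term x^{3}: subtract (\tfrac{2}{11}x)·g_3 from -\tfrac{1}{11}x^{3} + \tfrac{315}{44}x^{2}y + \tfrac{65}{8}xy^{2} - \tfrac{11}{2}y^{3} - \tfrac{9}{44}x^{2} - \tfrac{63}{88}xy + \tfrac{13}{4}y^{2} + \tfrac{95}{11}x + \tfrac{45}{4}y → \tfrac{27}{4}x^{2}y + \tfrac{57}{8}xy^{2} - \tfrac{11}{2}y^{3} + \tfrac{5}{4}x^{2} + \tfrac{19}{8}xy + \tfrac{13}{4}y^{2} + \tfrac{15}{2}x + \tfrac{45}{4}y
  leading term x^{2}y: subtract (\tfrac{27}{8})·g_2 from \tfrac{27}{4}x^{2}y + \tfrac{57}{8}xy^{2} - \tfrac{11}{2}y^{3} + \tfrac{5}{4}x^{2} + \tfrac{19}{8}xy + \tfrac{13}{4}y^{2} + \tfrac{15}{2}x + \tfrac{45}{4}y → -3xy^{2} - \tfrac{11}{2}y^{3} + \tfrac{5}{4}x^{2} + \tfrac{19}{8}xy + \tfrac{13}{4}y^{2} + 21x + \tfrac{153}{4}y - \tfrac{135}{8}
  leading term xy^{2}: subtract (\tfrac{3}{2})·g_1 from -3xy^{2} - \tfrac{11}{2}y^{3} + \tfrac{5}{4}x^{2} + \tfrac{19}{8}xy + \tfrac{13}{4}y^{2} + 21x + \tfrac{153}{4}y - \tfrac{135}{8} → -\tfrac{11}{2}y^{3} + \tfrac{5}{4}x^{2} - \tfrac{41}{8}xy + \tfrac{13}{4}y^{2} + \tfrac{39}{2}x + \tfrac{165}{4}y - \tfrac{207}{8}
  leading term y^{3}: subtract (-\tfrac{1}{2})·g_5 from -\tfrac{11}{2}y^{3} + \tfrac{5}{4}x^{2} - \tfrac{41}{8}xy + \tfrac{13}{4}y^{2} + \tfrac{39}{2}x + \tfrac{165}{4}y - \tfrac{207}{8} → \tfrac{5}{4}x^{2} - \tfrac{45}{8}xy - \tfrac{55}{4}y^{2} + 20x + \tfrac{85}{2}y - \tfrac{125}{8}
  leading term x^{2}: subtract (-\tfrac{5}{2})·g_3 from \tfrac{5}{4}x^{2} - \tfrac{45}{8}xy - \tfrac{55}{4}y^{2} + 20x + \tfrac{85}{2}y - \tfrac{125}{8} → 0
The remainder is 0, so this S-polynomial contributes no new basis element.
An S-polynomial is built so that the two leading terms cancel; whether anything survives reduction is exactly the Gröbner-basis criterion.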